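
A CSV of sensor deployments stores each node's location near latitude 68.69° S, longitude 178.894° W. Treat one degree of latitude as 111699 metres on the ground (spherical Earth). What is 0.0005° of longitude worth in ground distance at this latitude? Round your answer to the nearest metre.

0.0005° of longitude at 68.69° is 0.0005 × 111699 × cos 68.69° ≈ 0.0005 × 40593 = 20.2965 m.

20 metres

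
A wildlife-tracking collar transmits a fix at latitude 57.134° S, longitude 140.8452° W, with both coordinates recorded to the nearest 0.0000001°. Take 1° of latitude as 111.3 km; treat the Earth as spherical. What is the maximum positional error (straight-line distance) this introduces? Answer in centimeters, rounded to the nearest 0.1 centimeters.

Rounding to 7 decimal places leaves each coordinate within ±5e-08° of the true value.
North–south component: 5e-08° × 111300 = 0.005565 m.
East–west component at 57.134°: 5e-08° × 111300 × cos 57.134° ≈ 5e-08 × 60399.9 ≈ 0.00301999 m.
The two errors are perpendicular, so the maximum displacement is √(0.005565² + 0.00301999²) ≈ 0.00633163 m.
That is 0.00633163 m = 0.63316 cm.

0.6 centimeters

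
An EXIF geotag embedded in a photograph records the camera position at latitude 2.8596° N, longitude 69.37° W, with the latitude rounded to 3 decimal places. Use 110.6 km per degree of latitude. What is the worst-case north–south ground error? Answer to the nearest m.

Rounding to 3 decimal places leaves the latitude within ±0.0005° of the true value.
North–south distance: 0.0005° × 110600 m/° = 55.3 m.

55 m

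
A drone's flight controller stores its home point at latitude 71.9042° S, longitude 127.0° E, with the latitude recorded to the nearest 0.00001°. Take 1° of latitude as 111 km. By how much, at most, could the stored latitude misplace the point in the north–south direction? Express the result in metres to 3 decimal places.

Rounding to 5 decimal places leaves the latitude within ±5e-06° of the true value.
So the N–S error is at most 5e-06 × 111000 = 0.555 m.

0.555 metres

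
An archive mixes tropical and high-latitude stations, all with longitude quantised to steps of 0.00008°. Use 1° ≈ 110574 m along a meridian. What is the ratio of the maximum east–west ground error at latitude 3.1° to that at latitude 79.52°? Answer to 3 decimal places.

With a 0.00008° grid the true value lies within half a step, ±0.00008°/2 = ±4e-05°, of the stored one.
At 3.1°: 4e-05° × 110574 × cos 3.1° = 4e-05 × 110574 × 0.9985 ≈ 4.4165 m.
At 79.52°: 4e-05° × 110574 × cos 79.52° = 4e-05 × 110574 × 0.1819 ≈ 0.8045 m.
The ratio reduces to cos 3.1° / cos 79.52° = 0.9985/0.1819 ≈ 5.4897.

5.490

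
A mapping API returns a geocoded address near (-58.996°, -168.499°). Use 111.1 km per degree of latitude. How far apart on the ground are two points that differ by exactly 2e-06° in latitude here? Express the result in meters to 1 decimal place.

0.2 meters

Along a meridian 2e-06° is 2e-06 × 111100 = 0.2222 m.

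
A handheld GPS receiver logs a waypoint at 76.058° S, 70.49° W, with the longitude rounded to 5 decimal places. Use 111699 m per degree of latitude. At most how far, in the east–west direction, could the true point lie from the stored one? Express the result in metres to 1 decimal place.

0.1 metres

Rounding to 5 decimal places leaves the longitude within ±5e-06° of the true value.
At latitude 76.058° a degree of longitude spans 111699 m × cos 76.058° = 111699 × 0.2409 ≈ 26912.7 m.
East–west error: 5e-06° × 26912.7 m/° ≈ 0.134564 m.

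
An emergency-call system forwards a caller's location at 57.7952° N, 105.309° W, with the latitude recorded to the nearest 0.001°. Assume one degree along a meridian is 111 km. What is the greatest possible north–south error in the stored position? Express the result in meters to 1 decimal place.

Rounding to 3 decimal places leaves the latitude within ±0.0005° of the true value.
So the N–S error is at most 0.0005 × 111000 = 55.5 m.

55.5 meters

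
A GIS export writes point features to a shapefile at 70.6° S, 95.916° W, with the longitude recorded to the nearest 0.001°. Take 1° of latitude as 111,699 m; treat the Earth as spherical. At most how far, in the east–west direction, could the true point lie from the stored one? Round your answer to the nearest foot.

61 feet

Rounding to 3 decimal places leaves the longitude within ±0.0005° of the true value.
Parallels shrink by cos φ, so at 70.6° a degree of longitude is 111699 × 0.3322 ≈ 37102.1 m.
Maximum E–W displacement: 0.0005 × 37102.1 = 18.551 m.
Converting: 18.551 m × 3.2808 ft/m ≈ 60.863 ft.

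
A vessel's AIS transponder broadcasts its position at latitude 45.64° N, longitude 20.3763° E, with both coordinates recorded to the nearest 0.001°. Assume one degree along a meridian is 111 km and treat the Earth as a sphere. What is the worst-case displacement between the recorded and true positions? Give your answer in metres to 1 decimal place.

Rounding to 3 decimal places leaves each coordinate within ±0.0005° of the true value.
North–south component: 0.0005° × 111000 = 55.5 m.
East–west component at 45.64°: 0.0005° × 111000 × cos 45.64° ≈ 0.0005 × 77607.2 ≈ 38.8036 m.
Worst case both components are at the extreme and orthogonal: √(55.5² + 38.8036²) ≈ 67.7198 m.

67.7 metres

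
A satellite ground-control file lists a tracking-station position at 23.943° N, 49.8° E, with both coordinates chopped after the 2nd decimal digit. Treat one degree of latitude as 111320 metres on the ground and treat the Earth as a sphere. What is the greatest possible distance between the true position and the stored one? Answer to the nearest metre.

1508 metres

Truncating at 2 decimal places can drop up to a full unit in the last place, so each coordinate may be off by as much as 0.01°.
North–south component: 0.01° × 111320 = 1113.2 m.
East–west component at 23.943°: 0.01° × 111320 × cos 23.943° ≈ 0.01 × 101741 ≈ 1017.41 m.
The two errors are perpendicular, so the maximum displacement is √(1113.2² + 1017.41²) ≈ 1508.09 m.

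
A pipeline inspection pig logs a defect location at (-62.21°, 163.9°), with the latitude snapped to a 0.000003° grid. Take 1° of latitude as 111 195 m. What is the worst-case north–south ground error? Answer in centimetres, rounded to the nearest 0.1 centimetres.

With a 0.000003° grid the true value lies within half a step, ±0.000003°/2 = ±1.5e-06°, of the stored one.
North–south distance: 1.5e-06° × 111195 m/° = 0.166793 m.
That is 0.166793 m = 16.679 cm.

16.7 centimetres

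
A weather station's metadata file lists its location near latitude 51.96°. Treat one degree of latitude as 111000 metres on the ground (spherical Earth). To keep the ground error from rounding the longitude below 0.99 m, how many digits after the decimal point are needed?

At 51.96° one degree of longitude covers 111000 × cos 51.96° ≈ 111000 × 0.6162 ≈ 68399.5 m.
Rounding to N decimal places gives at most 0.5 × 10⁻ᴺ degrees of error, i.e. 0.5 × 10⁻ᴺ × 68399.5 m.
Setting 34199.7 × 10⁻ᴺ ≤ 0.99 gives 10ᴺ ≥ 3.455e+04, i.e. N ≥ 4.54.
At 4 places the error can reach 3.42 m, but 5 places keeps it to 0.342 m.

5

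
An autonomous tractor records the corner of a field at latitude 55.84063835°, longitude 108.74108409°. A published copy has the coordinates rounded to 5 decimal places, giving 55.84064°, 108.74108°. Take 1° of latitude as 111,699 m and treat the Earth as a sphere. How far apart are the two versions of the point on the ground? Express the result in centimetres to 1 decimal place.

31.6 centimetres

The latitude changed by -0.00000165° and the longitude by +0.00000409°.
N–S: -0.00000165° × 111699 m/° = -0.184303 m.
E–W at 55.8406°: 0.00000409° × 111699 × cos 55.8406° = 0.00000409 × 111699 × 0.5615 ≈ 0.256519 m.
Distance: √(0.184303² + 0.256519²) ≈ 0.315864 m.
That is 0.315864 m = 31.586 cm.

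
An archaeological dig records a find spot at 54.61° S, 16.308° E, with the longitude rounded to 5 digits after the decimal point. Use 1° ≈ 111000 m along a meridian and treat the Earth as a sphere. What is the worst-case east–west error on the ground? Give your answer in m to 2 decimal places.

0.32 m

Rounding to 5 decimal places leaves the longitude within ±5e-06° of the true value.
One degree of longitude at 54.61° is 111000 × cos 54.61° ≈ 111000 × 0.5791 = 64284.4 m.
Maximum E–W displacement: 5e-06 × 64284.4 = 0.321422 m.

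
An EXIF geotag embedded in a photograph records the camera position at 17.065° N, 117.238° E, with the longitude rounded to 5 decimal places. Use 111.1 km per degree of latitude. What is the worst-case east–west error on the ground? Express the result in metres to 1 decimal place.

0.5 metres

Rounding to 5 decimal places leaves the longitude within ±5e-06° of the true value.
One degree of longitude at 17.065° is 111100 × cos 17.065° ≈ 111100 × 0.9560 = 106209 m.
Maximum E–W displacement: 5e-06 × 106209 = 0.531043 m.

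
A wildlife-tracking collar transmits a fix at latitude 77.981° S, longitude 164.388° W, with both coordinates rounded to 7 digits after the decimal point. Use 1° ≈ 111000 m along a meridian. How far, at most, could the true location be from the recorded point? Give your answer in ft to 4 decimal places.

0.0186 ft

Rounding to 7 decimal places leaves each coordinate within ±5e-08° of the true value.
North–south component: 5e-08° × 111000 = 0.00555 m.
Longitude error → 5e-08 × 111000 × cos 77.981° = 5e-08 × 111000 × 0.2082 ≈ 0.00115571 m.
Worst case both components are at the extreme and orthogonal: √(0.00555² + 0.00115571²) ≈ 0.00566905 m.
Converting: 0.00566905 m × 3.2808 ft/m ≈ 0.018599 ft.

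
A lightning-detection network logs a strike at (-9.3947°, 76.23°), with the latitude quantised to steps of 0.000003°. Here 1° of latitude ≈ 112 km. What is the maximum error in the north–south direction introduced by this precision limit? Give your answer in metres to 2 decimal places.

0.17 metres

With a 0.000003° grid the true value lies within half a step, ±0.000003°/2 = ±1.5e-06°, of the stored one.
North–south distance: 1.5e-06° × 112000 m/° = 0.168 m.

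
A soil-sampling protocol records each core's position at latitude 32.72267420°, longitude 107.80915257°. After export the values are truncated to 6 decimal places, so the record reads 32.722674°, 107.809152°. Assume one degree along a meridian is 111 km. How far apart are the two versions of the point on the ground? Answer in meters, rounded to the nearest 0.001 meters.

0.058 meters

Δlat = 32.72267420 − 32.722674 = +0.00000020°; Δlon = 107.80915257 − 107.809152 = +0.00000057°.
North–south shift: 0.00000020 × 111000 = 0.0222 m.
East–west at this latitude: 0.00000057° × 111000 × cos 32.7227° ≈ 0.00000057 × 93384 = 0.0532289 m.
Combined displacement = (0.0222² + 0.0532289²)^½ ≈ 0.0576728 m.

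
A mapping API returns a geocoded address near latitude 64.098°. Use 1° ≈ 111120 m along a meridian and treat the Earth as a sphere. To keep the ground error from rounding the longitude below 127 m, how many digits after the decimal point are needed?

At 64.098° one degree of longitude covers 111120 × cos 64.098° ≈ 111120 × 0.4368 ≈ 48540.9 m.
Rounding to N decimal places gives at most 0.5 × 10⁻ᴺ degrees of error, i.e. 0.5 × 10⁻ᴺ × 48540.9 m.
Need 0.5 × 48540.9 × 10⁻ᴺ ≤ 127 → 10⁻ᴺ ≤ 5.233e-03, so N ≥ 2.28.
So 3 decimal places suffice (24.3 m); 2 would allow up to 243 m.

3 decimal places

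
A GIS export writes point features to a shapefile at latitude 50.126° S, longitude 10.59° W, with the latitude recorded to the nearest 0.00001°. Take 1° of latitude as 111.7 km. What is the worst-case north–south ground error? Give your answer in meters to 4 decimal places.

Rounding to 5 decimal places leaves the latitude within ±5e-06° of the true value.
North–south distance: 5e-06° × 111700 m/° = 0.5585 m.

0.5585 meters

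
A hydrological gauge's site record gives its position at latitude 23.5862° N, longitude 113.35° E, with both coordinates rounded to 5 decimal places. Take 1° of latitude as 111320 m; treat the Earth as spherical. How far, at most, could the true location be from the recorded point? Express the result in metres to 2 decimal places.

0.75 metres

Rounding to 5 decimal places leaves each coordinate within ±5e-06° of the true value.
N–S: 5e-06° × 111320 m/° = 0.5566 m.
E–W at 23.5862°: 5e-06° × 111320 × cos 23.5862° = 5e-06 × 111320 × 0.9165 ≈ 0.510101 m.
Worst case both components are at the extreme and orthogonal: √(0.5566² + 0.510101²) ≈ 0.754988 m.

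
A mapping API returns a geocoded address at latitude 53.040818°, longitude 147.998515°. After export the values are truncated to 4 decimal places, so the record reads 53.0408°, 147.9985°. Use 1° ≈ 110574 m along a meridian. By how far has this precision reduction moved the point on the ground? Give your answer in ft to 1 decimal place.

7.3 ft

Δlat = 53.040818 − 53.0408 = +0.000018°; Δlon = 147.998515 − 147.9985 = +0.000015°.
North–south shift: 0.000018 × 110574 = 1.99033 m.
East–west at this latitude: 0.000015° × 110574 × cos 53.0408° ≈ 0.000015 × 66482.2 = 0.997233 m.
Hypotenuse of the two orthogonal shifts: √(1.99033² + 0.997233²) = 2.22618 m.
Converting: 2.22618 m × 3.2808 ft/m ≈ 7.3038 ft.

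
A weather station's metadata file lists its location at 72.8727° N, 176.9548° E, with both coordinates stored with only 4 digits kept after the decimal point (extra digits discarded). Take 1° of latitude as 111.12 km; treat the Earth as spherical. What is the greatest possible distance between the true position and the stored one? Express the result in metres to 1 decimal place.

11.6 metres

Truncating at 4 decimal places can drop up to a full unit in the last place, so each coordinate may be off by as much as 0.0001°.
North–south component: 0.0001° × 111120 = 11.112 m.
E–W at 72.8727°: 0.0001° × 111120 × cos 72.8727° = 0.0001 × 111120 × 0.2945 ≈ 3.27244 m.
The two errors are perpendicular, so the maximum displacement is √(11.112² + 3.27244²) ≈ 11.5838 m.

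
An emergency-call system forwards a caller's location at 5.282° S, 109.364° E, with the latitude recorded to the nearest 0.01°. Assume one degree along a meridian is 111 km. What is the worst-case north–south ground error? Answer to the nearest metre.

Rounding to 2 decimal places leaves the latitude within ±0.005° of the true value.
North–south distance: 0.005° × 111000 m/° = 555 m.

555 metres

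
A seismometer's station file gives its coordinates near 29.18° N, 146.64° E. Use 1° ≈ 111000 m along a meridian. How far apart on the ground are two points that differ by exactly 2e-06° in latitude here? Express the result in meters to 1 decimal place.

0.2 meters

Along a meridian 2e-06° is 2e-06 × 111000 = 0.222 m.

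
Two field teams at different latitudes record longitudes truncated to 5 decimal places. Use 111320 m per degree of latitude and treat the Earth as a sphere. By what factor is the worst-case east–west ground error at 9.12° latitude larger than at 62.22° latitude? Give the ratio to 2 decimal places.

Truncating at 5 decimal places can drop up to a full unit in the last place, so the longitude may be off by as much as 1e-05°.
At 9.12°: 1e-05° × 111320 × cos 9.12° = 1e-05 × 111320 × 0.9874 ≈ 1.0991 m.
Error at 62.22° = 1e-05° × 111320 × cos 62.22° ≈ 1.1132 × 0.4661 = 0.51884 m.
The ratio reduces to cos 9.12° / cos 62.22° = 0.9874/0.4661 ≈ 2.1184.

2.12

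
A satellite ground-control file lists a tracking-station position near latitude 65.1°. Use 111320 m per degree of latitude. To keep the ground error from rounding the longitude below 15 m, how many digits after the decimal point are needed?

At 65.1° one degree of longitude covers 111320 × cos 65.1° ≈ 111320 × 0.4210 ≈ 46869.7 m.
Rounding to N decimal places gives at most 0.5 × 10⁻ᴺ degrees of error, i.e. 0.5 × 10⁻ᴺ × 46869.7 m.
Setting 23434.9 × 10⁻ᴺ ≤ 15 gives 10ᴺ ≥ 1562, i.e. N ≥ 3.19.
N = 3 would give 23.4 m (too coarse); N = 4 gives 2.34 m ≤ 15 m.

4 decimal places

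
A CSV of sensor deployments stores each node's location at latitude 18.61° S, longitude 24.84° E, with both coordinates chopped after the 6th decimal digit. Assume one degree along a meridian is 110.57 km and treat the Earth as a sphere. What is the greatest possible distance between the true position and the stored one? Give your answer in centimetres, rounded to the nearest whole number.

15 centimetres

Truncating at 6 decimal places can drop up to a full unit in the last place, so each coordinate may be off by as much as 1e-06°.
North–south component: 1e-06° × 110570 = 0.11057 m.
Longitude error → 1e-06 × 110570 × cos 18.61° = 1e-06 × 110570 × 0.9477 ≈ 0.104789 m.
Worst case both components are at the extreme and orthogonal: √(0.11057² + 0.104789²) ≈ 0.152336 m.
That is 0.152336 m = 15.234 cm.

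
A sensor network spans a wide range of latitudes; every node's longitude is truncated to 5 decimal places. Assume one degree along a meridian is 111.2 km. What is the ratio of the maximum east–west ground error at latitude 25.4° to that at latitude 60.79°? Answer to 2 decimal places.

1.85

Truncating at 5 decimal places can drop up to a full unit in the last place, so the longitude may be off by as much as 1e-05°.
At 25.4°: 1e-05° × 111200 × cos 25.4° = 1e-05 × 111200 × 0.9033 ≈ 1.0045 m.
Error at 60.79° = 1e-05° × 111200 × cos 60.79° ≈ 1.112 × 0.4880 = 0.54267 m.
Ratio: 1.0045 / 0.54267 = cos 25.4° / cos 60.79° ≈ 1.8511.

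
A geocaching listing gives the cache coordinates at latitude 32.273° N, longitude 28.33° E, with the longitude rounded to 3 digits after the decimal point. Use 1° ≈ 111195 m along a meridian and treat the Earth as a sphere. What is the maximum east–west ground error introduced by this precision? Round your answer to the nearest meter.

47 meters

Rounding to 3 decimal places leaves the longitude within ±0.0005° of the true value.
At latitude 32.273° a degree of longitude spans 111195 m × cos 32.273° = 111195 × 0.8455 ≈ 94016.9 m.
So at most 0.0005° × 94016.9 ≈ 47.0084 m east–west.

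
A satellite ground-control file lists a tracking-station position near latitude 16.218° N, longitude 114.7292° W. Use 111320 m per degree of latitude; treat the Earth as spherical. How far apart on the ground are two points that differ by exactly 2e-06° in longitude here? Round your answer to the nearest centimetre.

21 centimetres

2e-06° of longitude at 16.218° is 2e-06 × 111320 × cos 16.218° ≈ 2e-06 × 106890 = 0.21378 m.
That is 0.21378 m = 21.378 cm.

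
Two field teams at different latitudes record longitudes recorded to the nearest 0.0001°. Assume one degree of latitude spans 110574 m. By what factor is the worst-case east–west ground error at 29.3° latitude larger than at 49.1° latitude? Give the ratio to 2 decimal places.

1.33

Rounding to 4 decimal places leaves the longitude within ±5e-05° of the true value.
At 29.3°: 5e-05° × 110574 × cos 29.3° = 5e-05 × 110574 × 0.8721 ≈ 4.8214 m.
Error at 49.1° = 5e-05° × 110574 × cos 49.1° ≈ 5.5287 × 0.6547 = 3.6199 m.
Ratio: 4.8214 / 3.6199 = cos 29.3° / cos 49.1° ≈ 1.3319.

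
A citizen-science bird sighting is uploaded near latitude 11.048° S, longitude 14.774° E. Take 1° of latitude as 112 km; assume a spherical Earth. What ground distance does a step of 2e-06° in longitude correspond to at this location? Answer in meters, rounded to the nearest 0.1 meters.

One degree of longitude here spans 112000 × cos 11.048° = 112000 × 0.9815 ≈ 109924 m; 2e-06° of that is 0.219849 m.

0.2 meters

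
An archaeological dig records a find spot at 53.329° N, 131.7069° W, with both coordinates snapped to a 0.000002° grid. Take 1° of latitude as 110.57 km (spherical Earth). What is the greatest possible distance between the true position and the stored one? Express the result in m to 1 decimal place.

With a 0.000002° grid the true value lies within half a step, ±0.000002°/2 = ±1e-06°, of the stored one.
Latitude error → 1e-06 × 110570 = 0.11057 m along the meridian.
East–west component at 53.329°: 1e-06° × 110570 × cos 53.329° ≈ 1e-06 × 66034.5 ≈ 0.0660345 m.
The two errors are perpendicular, so the maximum displacement is √(0.11057² + 0.0660345²) ≈ 0.128788 m.

0.1 m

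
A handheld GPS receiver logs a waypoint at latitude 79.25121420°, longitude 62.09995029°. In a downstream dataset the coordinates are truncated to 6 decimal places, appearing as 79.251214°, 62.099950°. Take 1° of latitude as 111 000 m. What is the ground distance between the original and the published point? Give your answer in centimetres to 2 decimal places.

2.30 centimetres

Δlat = 79.25121420 − 79.251214 = +0.00000020°; Δlon = 62.09995029 − 62.099950 = +0.00000029°.
N–S: 0.00000020° × 111000 m/° = 0.0222 m.
East–west at this latitude: 0.00000029° × 111000 × cos 79.2512° ≈ 0.00000029 × 20701.9 = 0.00600354 m.
Distance: √(0.0222² + 0.00600354²) ≈ 0.0229974 m.
That is 0.0229974 m = 2.2997 cm.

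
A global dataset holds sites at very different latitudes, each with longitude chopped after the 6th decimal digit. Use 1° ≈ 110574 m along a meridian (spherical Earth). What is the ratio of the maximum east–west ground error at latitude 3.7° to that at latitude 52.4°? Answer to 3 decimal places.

1.636

Truncating at 6 decimal places can drop up to a full unit in the last place, so the longitude may be off by as much as 1e-06°.
At 3.7°: 1e-06° × 110574 × cos 3.7° = 1e-06 × 110574 × 0.9979 ≈ 0.11034 m.
Error at 52.4° = 1e-06° × 110574 × cos 52.4° ≈ 0.11057 × 0.6101 = 0.067466 m.
The ratio reduces to cos 3.7° / cos 52.4° = 0.9979/0.6101 ≈ 1.6355.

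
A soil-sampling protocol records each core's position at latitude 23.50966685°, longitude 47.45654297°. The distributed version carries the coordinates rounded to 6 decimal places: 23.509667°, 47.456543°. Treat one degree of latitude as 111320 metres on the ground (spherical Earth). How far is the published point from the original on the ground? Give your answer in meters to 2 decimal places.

0.02 meters

Δlat = 23.50966685 − 23.509667 = -0.00000015°; Δlon = 47.45654297 − 47.456543 = -0.00000003°.
North–south shift: -0.00000015 × 111320 = -0.016698 m.
E–W at 23.5097°: -0.00000003° × 111320 × cos 23.5097° = -0.00000003 × 111320 × 0.9170 ≈ -0.00306239 m.
Distance: √(0.016698² + 0.00306239²) ≈ 0.0169765 m.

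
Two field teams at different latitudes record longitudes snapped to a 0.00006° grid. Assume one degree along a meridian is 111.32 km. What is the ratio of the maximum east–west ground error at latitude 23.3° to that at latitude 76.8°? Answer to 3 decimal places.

4.022

With a 0.00006° grid the true value lies within half a step, ±0.00006°/2 = ±3e-05°, of the stored one.
Error at 23.3° = 3e-05° × 111320 × cos 23.3° ≈ 3.3396 × 0.9184 = 3.0672 m.
At 76.8°: 3e-05° × 111320 × cos 76.8° = 3e-05 × 111320 × 0.2284 ≈ 0.7626 m.
Ratio: 3.0672 / 0.7626 = cos 23.3° / cos 76.8° ≈ 4.0221.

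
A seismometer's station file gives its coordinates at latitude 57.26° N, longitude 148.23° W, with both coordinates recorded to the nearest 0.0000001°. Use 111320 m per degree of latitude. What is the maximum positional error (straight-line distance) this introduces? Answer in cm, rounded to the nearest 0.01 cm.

Rounding to 7 decimal places leaves each coordinate within ±5e-08° of the true value.
Latitude error → 5e-08 × 111320 = 0.005566 m along the meridian.
Longitude error → 5e-08 × 111320 × cos 57.26° = 5e-08 × 111320 × 0.5408 ≈ 0.00301025 m.
Worst case both components are at the extreme and orthogonal: √(0.005566² + 0.00301025²) ≈ 0.00632787 m.
That is 0.00632787 m = 0.63279 cm.

0.63 cm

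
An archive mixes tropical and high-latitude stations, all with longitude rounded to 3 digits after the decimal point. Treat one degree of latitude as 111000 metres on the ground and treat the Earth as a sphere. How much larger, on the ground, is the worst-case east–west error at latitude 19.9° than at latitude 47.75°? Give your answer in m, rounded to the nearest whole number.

15 m

Rounding to 3 decimal places leaves the longitude within ±0.0005° of the true value.
At 19.9°: 0.0005° × 111000 × cos 19.9° = 0.0005 × 111000 × 0.9403 ≈ 52.186 m.
At 47.75°: 0.0005° × 111000 × cos 47.75° = 0.0005 × 111000 × 0.6724 ≈ 37.316 m.
So the lower-latitude error exceeds the higher by 52.186 − 37.316 = 14.87 m.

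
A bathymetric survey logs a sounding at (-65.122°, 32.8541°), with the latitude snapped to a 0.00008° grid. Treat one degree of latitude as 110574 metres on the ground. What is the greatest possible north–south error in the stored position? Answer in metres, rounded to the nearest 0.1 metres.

With a 0.00008° grid the true value lies within half a step, ±0.00008°/2 = ±4e-05°, of the stored one.
Along the meridian that is 4e-05° × 110574 m/° = 4.42296 m.

4.4 metres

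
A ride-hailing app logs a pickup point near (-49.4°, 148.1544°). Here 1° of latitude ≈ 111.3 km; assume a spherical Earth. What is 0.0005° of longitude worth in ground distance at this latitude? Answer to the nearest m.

36 m

At 49.4° a degree of longitude is 111300 × cos 49.4° ≈ 72431.2 m, so 0.0005° corresponds to 36.2156 m.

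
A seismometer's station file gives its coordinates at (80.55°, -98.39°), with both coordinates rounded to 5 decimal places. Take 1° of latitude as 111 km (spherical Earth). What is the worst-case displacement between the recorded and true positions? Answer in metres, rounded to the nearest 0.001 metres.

0.562 metres

Rounding to 5 decimal places leaves each coordinate within ±5e-06° of the true value.
North–south component: 5e-06° × 111000 = 0.555 m.
E–W at 80.55°: 5e-06° × 111000 × cos 80.55° = 5e-06 × 111000 × 0.1642 ≈ 0.0911237 m.
Combining orthogonally: (0.555² + 0.0911237²)^½ ≈ 0.562431 m.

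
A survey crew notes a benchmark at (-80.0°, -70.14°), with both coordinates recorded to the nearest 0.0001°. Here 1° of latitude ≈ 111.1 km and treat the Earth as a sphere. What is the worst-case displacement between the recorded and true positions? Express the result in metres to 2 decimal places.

5.64 metres

Rounding to 4 decimal places leaves each coordinate within ±5e-05° of the true value.
North–south component: 5e-05° × 111100 = 5.555 m.
E–W at 80°: 5e-05° × 111100 × cos 80° = 5e-05 × 111100 × 0.1736 ≈ 0.964616 m.
Combining orthogonally: (5.555² + 0.964616²)^½ ≈ 5.63813 m.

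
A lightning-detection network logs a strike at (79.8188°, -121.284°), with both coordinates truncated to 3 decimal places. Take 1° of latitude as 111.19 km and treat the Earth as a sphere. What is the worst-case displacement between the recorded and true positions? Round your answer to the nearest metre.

113 metres

Truncating at 3 decimal places can drop up to a full unit in the last place, so each coordinate may be off by as much as 0.001°.
North–south component: 0.001° × 111190 = 111.19 m.
Longitude error → 0.001 × 111190 × cos 79.8188° = 0.001 × 111190 × 0.1768 ≈ 19.6541 m.
Worst case both components are at the extreme and orthogonal: √(111.19² + 19.6541²) ≈ 112.914 m.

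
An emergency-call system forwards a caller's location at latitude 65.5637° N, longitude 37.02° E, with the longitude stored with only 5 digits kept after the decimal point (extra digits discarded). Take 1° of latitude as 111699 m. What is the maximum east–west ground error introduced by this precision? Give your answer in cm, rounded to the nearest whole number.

Truncating at 5 decimal places can drop up to a full unit in the last place, so the longitude may be off by as much as 1e-05°.
Parallels shrink by cos φ, so at 65.5637° a degree of longitude is 111699 × 0.4137 ≈ 46207.8 m.
East–west error: 1e-05° × 46207.8 m/° ≈ 0.462078 m.
That is 0.462078 m = 46.208 cm.

46 cm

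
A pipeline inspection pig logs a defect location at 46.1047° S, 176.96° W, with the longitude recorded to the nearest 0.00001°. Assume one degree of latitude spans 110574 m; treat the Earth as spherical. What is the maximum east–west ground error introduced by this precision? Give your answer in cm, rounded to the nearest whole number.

38 cm

Rounding to 5 decimal places leaves the longitude within ±5e-06° of the true value.
At latitude 46.1047° a degree of longitude spans 110574 m × cos 46.1047° = 110574 × 0.6933 ≈ 76665.7 m.
Maximum E–W displacement: 5e-06 × 76665.7 = 0.383328 m.
That is 0.383328 m = 38.333 cm.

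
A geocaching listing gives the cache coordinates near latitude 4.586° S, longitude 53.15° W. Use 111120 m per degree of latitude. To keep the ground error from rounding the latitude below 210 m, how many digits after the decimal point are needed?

One degree of latitude covers 111120 m.
N decimal places → at most half a unit in the last place, 0.5 × 10⁻ᴺ° = 111120/2 × 10⁻ᴺ m.
Setting 55560 × 10⁻ᴺ ≤ 210 gives 10ᴺ ≥ 264.6, i.e. N ≥ 2.42.
So 3 decimal places suffice (55.6 m); 2 would allow up to 556 m.

3 decimal places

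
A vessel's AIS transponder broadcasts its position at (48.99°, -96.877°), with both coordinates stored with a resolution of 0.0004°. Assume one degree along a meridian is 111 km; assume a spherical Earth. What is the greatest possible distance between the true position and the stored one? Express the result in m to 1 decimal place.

26.6 m

With a 0.0004° grid the true value lies within half a step, ±0.0004°/2 = ±0.0002°, of the stored one.
North–south component: 0.0002° × 111000 = 22.2 m.
Longitude error → 0.0002 × 111000 × cos 48.99° = 0.0002 × 111000 × 0.6562 ≈ 14.5674 m.
Combining orthogonally: (22.2² + 14.5674²)^½ ≈ 26.5528 m.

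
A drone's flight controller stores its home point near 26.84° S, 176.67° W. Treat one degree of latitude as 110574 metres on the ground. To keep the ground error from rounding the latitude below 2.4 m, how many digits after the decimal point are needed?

One degree of latitude covers 110574 m.
N decimal places → at most half a unit in the last place, 0.5 × 10⁻ᴺ° = 110574/2 × 10⁻ᴺ m.
Setting 55287 × 10⁻ᴺ ≤ 2.4 gives 10ᴺ ≥ 2.304e+04, i.e. N ≥ 4.36.
At 4 places the error can reach 5.53 m, but 5 places keeps it to 0.553 m.

5 decimal places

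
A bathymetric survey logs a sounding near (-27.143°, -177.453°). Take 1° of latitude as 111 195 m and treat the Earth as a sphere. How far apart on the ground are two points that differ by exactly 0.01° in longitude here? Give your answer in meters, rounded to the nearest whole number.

989 meters

One degree of longitude here spans 111195 × cos 27.143° = 111195 × 0.8899 ≈ 98949.2 m; 0.01° of that is 989.492 m.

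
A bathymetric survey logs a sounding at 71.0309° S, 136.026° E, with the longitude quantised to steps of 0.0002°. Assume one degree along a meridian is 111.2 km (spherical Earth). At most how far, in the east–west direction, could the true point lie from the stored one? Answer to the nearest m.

With a 0.0002° grid the true value lies within half a step, ±0.0002°/2 = ±0.0001°, of the stored one.
At latitude 71.0309° a degree of longitude spans 111200 m × cos 71.0309° = 111200 × 0.3251 ≈ 36146.5 m.
East–west error: 0.0001° × 36146.5 m/° ≈ 3.61465 m.

4 m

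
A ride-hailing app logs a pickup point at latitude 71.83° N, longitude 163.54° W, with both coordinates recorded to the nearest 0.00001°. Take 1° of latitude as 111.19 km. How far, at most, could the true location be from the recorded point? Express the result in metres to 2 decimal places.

0.58 metres

Rounding to 5 decimal places leaves each coordinate within ±5e-06° of the true value.
Latitude error → 5e-06 × 111190 = 0.55595 m along the meridian.
E–W at 71.83°: 5e-06° × 111190 × cos 71.83° = 5e-06 × 111190 × 0.3118 ≈ 0.173366 m.
The two errors are perpendicular, so the maximum displacement is √(0.55595² + 0.173366²) ≈ 0.582354 m.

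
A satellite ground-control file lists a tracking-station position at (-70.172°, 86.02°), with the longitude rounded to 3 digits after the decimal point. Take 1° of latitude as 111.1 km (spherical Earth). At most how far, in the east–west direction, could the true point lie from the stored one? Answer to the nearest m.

19 m

Rounding to 3 decimal places leaves the longitude within ±0.0005° of the true value.
One degree of longitude at 70.172° is 111100 × cos 70.172° ≈ 111100 × 0.3392 = 37684.9 m.
So at most 0.0005° × 37684.9 ≈ 18.8424 m east–west.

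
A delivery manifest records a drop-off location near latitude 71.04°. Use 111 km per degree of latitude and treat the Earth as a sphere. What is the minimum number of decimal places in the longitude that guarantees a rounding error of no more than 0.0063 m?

7 decimal places

At 71.04° one degree of longitude covers 111000 × cos 71.04° ≈ 111000 × 0.3249 ≈ 36064.8 m.
Rounding to N decimal places gives at most 0.5 × 10⁻ᴺ degrees of error, i.e. 0.5 × 10⁻ᴺ × 36064.8 m.
Setting 18032.4 × 10⁻ᴺ ≤ 0.0063 gives 10ᴺ ≥ 2.862e+06, i.e. N ≥ 6.46.
N = 6 would give 0.018 m (too coarse); N = 7 gives 0.0018 m ≤ 0.0063 m.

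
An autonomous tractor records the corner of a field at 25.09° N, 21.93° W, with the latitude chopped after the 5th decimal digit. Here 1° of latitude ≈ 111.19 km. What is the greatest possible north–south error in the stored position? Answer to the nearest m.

Truncating at 5 decimal places can drop up to a full unit in the last place, so the latitude may be off by as much as 1e-05°.
North–south distance: 1e-05° × 111190 m/° = 1.1119 m.

1 m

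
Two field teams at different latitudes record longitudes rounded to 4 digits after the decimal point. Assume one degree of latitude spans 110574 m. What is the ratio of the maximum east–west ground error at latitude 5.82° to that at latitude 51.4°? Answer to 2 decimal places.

Rounding to 4 decimal places leaves the longitude within ±5e-05° of the true value.
At 5.82°: 5e-05° × 110574 × cos 5.82° = 5e-05 × 110574 × 0.9948 ≈ 5.5002 m.
Error at 51.4° = 5e-05° × 110574 × cos 51.4° ≈ 5.5287 × 0.6239 = 3.4492 m.
Ratio: 5.5002 / 3.4492 = cos 5.82° / cos 51.4° ≈ 1.5946.

1.59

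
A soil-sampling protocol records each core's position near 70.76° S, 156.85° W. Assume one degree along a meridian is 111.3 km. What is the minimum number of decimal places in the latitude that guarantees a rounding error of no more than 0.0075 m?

One degree of latitude covers 111300 m.
Rounding to N decimal places gives at most 0.5 × 10⁻ᴺ degrees of error, i.e. 0.5 × 10⁻ᴺ × 111300 m.
Setting 55650 × 10⁻ᴺ ≤ 0.0075 gives 10ᴺ ≥ 7.42e+06, i.e. N ≥ 6.87.
So 7 decimal places suffice (0.00556 m); 6 would allow up to 0.0556 m.

7 decimal places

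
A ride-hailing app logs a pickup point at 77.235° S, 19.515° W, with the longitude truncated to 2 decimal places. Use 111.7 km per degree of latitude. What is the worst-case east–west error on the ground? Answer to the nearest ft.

Truncating at 2 decimal places can drop up to a full unit in the last place, so the longitude may be off by as much as 0.01°.
One degree of longitude at 77.235° is 111700 × cos 77.235° ≈ 111700 × 0.2210 = 24680.4 m.
So at most 0.01° × 24680.4 ≈ 246.804 m east–west.
In feet: 246.804 m ÷ 0.3048 ≈ 809.73 ft.

810 ft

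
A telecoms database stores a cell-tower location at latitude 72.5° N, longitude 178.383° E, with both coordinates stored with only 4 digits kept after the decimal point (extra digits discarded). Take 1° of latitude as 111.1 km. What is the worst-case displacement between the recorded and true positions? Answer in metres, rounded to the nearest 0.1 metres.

Truncating at 4 decimal places can drop up to a full unit in the last place, so each coordinate may be off by as much as 0.0001°.
North–south component: 0.0001° × 111100 = 11.11 m.
Longitude error → 0.0001 × 111100 × cos 72.5° = 0.0001 × 111100 × 0.3007 ≈ 3.34084 m.
The two errors are perpendicular, so the maximum displacement is √(11.11² + 3.34084²) ≈ 11.6014 m.

11.6 metres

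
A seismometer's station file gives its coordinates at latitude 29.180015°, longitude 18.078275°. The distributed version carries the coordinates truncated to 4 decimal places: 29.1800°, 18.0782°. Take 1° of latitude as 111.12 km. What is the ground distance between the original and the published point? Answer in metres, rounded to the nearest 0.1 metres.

Δlat = 29.180015 − 29.1800 = +0.000015°; Δlon = 18.078275 − 18.0782 = +0.000075°.
N–S: 0.000015° × 111120 m/° = 1.6668 m.
E–W at 29.18°: 0.000075° × 111120 × cos 29.18° = 0.000075 × 111120 × 0.8731 ≈ 7.27635 m.
Distance: √(1.6668² + 7.27635²) ≈ 7.46482 m.

7.5 metres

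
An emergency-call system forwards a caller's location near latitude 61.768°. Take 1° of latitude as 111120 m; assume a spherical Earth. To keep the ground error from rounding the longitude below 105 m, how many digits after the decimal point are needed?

At 61.768° one degree of longitude covers 111120 × cos 61.768° ≈ 111120 × 0.4730 ≈ 52564.5 m.
With N decimal places the half-ulp bound is 0.5·10⁻ᴺ°, or 0.5·10⁻ᴺ × 52564.5 m on the ground.
Setting 26282.3 × 10⁻ᴺ ≤ 105 gives 10ᴺ ≥ 250.3, i.e. N ≥ 2.40.
So 3 decimal places suffice (26.3 m); 2 would allow up to 263 m.

3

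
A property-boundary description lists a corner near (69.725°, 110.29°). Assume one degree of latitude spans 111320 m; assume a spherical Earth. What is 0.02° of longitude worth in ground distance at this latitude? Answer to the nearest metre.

At 69.725° a degree of longitude is 111320 × cos 69.725° ≈ 38575.3 m, so 0.02° corresponds to 771.506 m.

772 metres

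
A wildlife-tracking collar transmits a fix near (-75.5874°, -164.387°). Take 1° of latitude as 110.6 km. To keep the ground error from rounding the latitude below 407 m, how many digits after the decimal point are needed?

3

One degree of latitude covers 110600 m.
N decimal places → at most half a unit in the last place, 0.5 × 10⁻ᴺ° = 110600/2 × 10⁻ᴺ m.
Need 0.5 × 110600 × 10⁻ᴺ ≤ 407 → 10⁻ᴺ ≤ 7.360e-03, so N ≥ 2.13.
So 3 decimal places suffice (55.3 m); 2 would allow up to 553 m.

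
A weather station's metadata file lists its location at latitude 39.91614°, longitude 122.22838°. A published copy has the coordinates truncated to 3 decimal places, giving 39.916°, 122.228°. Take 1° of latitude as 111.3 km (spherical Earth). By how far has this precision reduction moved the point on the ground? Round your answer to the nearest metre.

36 metres

Δlat = 39.91614 − 39.916 = +0.00014°; Δlon = 122.22838 − 122.228 = +0.00038°.
North–south shift: 0.00014 × 111300 = 15.582 m.
East–west at this latitude: 0.00038° × 111300 × cos 39.916° ≈ 0.00038 × 85365.5 = 32.4389 m.
Distance: √(15.582² + 32.4389²) ≈ 35.9872 m.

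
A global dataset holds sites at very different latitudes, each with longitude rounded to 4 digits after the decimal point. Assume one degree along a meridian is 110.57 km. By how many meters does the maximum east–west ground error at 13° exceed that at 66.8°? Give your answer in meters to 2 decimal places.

Rounding to 4 decimal places leaves the longitude within ±5e-05° of the true value.
Error at 13° = 5e-05° × 110570 × cos 13° ≈ 5.5285 × 0.9744 = 5.3868 m.
Error at 66.8° = 5e-05° × 110570 × cos 66.8° ≈ 5.5285 × 0.3939 = 2.1779 m.
So the lower-latitude error exceeds the higher by 5.3868 − 2.1779 = 3.2089 m.

3.21 meters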